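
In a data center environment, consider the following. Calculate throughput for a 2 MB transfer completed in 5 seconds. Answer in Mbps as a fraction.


Given: file = 2 MB, time = 5 s
File in Mb = 2 * 8 = 16 Mb
Throughput = 16 / 5 Mbps
Throughput = 16/5 Mbps

16/5


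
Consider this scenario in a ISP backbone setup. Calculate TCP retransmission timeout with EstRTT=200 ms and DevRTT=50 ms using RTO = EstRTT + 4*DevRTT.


Given: EstRTT = 200 ms, DevRTT = 50 ms
Timeout = EstRTT + 4 * DevRTT
4 * DevRTT = 4 * 50 = 200
Timeout = 200 + 200 = 400 ms

400


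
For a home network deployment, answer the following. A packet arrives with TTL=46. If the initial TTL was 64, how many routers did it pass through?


Given: initial TTL = 64, received TTL = 46
Hops = initial TTL - received TTL
Hops = 64 - 46 = 18

18


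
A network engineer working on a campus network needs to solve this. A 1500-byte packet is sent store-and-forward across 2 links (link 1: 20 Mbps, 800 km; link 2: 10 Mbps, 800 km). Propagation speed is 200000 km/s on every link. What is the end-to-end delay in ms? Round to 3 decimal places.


Packet = 1500 bytes = 12000 bits. Store-and-forward: sum (t_trans + t_prop) per link.
Link 1: t_trans = 12000/(20*10^6) s = 0.6000 ms; t_prop = 800/200000 s = 4.0000 ms; subtotal = 4.6000 ms
Link 2: t_trans = 12000/(10*10^6) s = 1.2000 ms; t_prop = 800/200000 s = 4.0000 ms; subtotal = 5.2000 ms
End-to-end = 4.6000 + 5.2000 = 9.8000 ms -> 9.800 ms (3 dp)

9.800


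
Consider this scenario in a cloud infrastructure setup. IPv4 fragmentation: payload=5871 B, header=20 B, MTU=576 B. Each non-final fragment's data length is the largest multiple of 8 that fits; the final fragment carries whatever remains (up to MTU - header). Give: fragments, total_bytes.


Max data per non-final fragment = floor((MTU - header)/8)*8 = floor((576 - 20)/8)*8 = floor(556/8)*8 = 552 B
Final fragment needs no 8-byte alignment: it can carry up to MTU - header = 556 B
Non-final fragments needed = ceil((payload - 556) / 552) = ceil(5315/552) = ceil(9.6286) = 10
Number of fragments = 10 + 1 = 11
Fragment sizes (data): 10 * 552 B + 351 B (last, 351 <= 556 OK)
Total bytes sent = payload + n_frags * header = 5871 + 11*20 = 5871 + 220 = 6091 B

11, 6091


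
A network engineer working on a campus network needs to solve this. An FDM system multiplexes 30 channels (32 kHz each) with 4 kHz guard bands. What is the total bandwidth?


Given: 30 channels, 32 kHz each, guard = 4 kHz
Channel bandwidth = 30 * 32 = 960 kHz
Guard bands = 29 gaps * 4 kHz = 116 kHz
Total = 960 + 116 = 1076 kHz

1076


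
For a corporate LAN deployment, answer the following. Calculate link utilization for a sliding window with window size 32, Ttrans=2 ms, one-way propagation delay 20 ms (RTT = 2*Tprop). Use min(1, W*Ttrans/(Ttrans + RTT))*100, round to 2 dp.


Given: W = 32, Ttrans = 2 ms, RTT = 40 ms (= 2 * Tprop, Tprop = 20 ms)
Cycle time = Ttrans + RTT = 2 + 40 = 42 ms (first packet sent until its ACK returns)
W * Ttrans = 32 * 2 = 64 ms of sending per cycle
W * Ttrans / (Ttrans + RTT) = 64 / 42 = 1.523810
U = min(1, 1.523810) = 1.000000
U% = 100.00%

100.00


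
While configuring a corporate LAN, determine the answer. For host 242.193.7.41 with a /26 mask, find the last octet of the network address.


Given: IP = 242.193.7.41, prefix = /26
Subnet mask = 255.255.255.192
Last octet of IP: 41
Last octet of mask: 192
Network last octet = 41 AND 192 = 0

0


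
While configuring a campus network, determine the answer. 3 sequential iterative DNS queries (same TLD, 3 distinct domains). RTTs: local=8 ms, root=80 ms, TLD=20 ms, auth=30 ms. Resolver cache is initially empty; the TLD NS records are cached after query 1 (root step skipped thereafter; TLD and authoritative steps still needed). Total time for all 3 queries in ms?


Lookup 1 (cold cache): local + root + TLD + auth = 8 + 80 + 20 + 30 = 138 ms
Lookups 2..3 (TLD NS cached -> skip root; new domain -> still ask TLD and auth): local + TLD + auth = 8 + 20 + 30 = 58 ms each
Remaining 2 lookups: 2 * 58 = 116 ms
Total = 138 + 116 = 254 ms

254


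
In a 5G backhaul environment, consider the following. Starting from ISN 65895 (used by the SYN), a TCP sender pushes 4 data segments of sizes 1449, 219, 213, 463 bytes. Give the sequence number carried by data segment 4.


The SYN occupies sequence number ISN = 65895, so the first data byte is ISN + 1 = 65896.
SEQ of data segment i = (ISN + 1) + sum of payload sizes of segments 1..i-1.
Segment 1: SEQ = 65896, payload = 1449 bytes
Segment 2: SEQ = 67345, payload = 219 bytes
Segment 3: SEQ = 67564, payload = 213 bytes
Segment 4: SEQ = 67777, payload = 463 bytes
SEQ of segment 4 = 65896 + 1449 + 219 + 213 = 67777

67777


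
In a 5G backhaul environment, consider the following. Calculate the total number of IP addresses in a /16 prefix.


Given: CIDR prefix /16
Host bits = 32 - 16 = 16
Total addresses = 2^16 = 65536

65536


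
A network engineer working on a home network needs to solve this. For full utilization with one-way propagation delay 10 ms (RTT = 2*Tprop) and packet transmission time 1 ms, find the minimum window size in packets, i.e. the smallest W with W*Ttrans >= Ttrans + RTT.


Given: Ttrans = 1 ms, RTT = 20 ms (= 2 * Tprop, Tprop = 10 ms)
Time until first ACK returns = Ttrans + RTT = 1 + 20 = 21 ms
Need W * Ttrans >= Ttrans + RTT  ->  W >= (Ttrans + RTT) / Ttrans
(Ttrans + RTT) / Ttrans = 21 / 1 = 21
W_min = ceil(21) = 21

21


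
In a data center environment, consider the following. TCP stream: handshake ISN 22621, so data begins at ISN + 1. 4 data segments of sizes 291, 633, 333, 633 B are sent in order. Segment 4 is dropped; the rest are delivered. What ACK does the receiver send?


SYN uses sequence number 22621; first data byte = ISN + 1 = 22622.
Segment 1: SEQ = 22622, len = 291 B, covers [22622, 22912]
Segment 2: SEQ = 22913, len = 633 B, covers [22913, 23545]
Segment 3: SEQ = 23546, len = 333 B, covers [23546, 23878]
Segment 4: SEQ = 23879, len = 633 B, covers [23879, 24511] [LOST]
In-order data received: bytes [22622, 23878] (segments 1..3).
Segment 4 missing -> gap begins at byte 23879.
Cumulative ACK = next expected in-order byte = 22622 + 291 + 633 + 333 = 23879

23879


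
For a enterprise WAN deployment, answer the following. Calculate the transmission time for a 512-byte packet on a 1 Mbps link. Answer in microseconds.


Given: packet = 512 bytes, bandwidth = 1 Mbps
Packet in bits = 512 * 8 = 4096 bits
Bandwidth = 1 * 10^6 = 1000000 bps
Time = 4096 / 1000000 seconds
Time in us = 4096 * 10^6 / 1000000 = 4096

4096


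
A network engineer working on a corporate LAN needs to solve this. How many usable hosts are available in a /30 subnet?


Given: subnet mask /30
Host bits = 32 - 30 = 2
Total addresses = 2^2 = 4
Usable hosts = 4 - 2 (network + broadcast) = 2

2


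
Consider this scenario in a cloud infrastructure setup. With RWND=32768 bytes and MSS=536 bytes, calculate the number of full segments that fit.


Given: RWND = 32768 bytes, MSS = 536 bytes
Full segments = floor(RWND / MSS)
Full segments = floor(32768 / 536)
Full segments = floor(61.1343) = 61

61


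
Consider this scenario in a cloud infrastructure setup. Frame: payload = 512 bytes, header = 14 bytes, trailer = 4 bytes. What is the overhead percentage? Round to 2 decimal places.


Given: payload = 512 B, header = 14 B, trailer = 4 B
Overhead bytes = header + trailer = 14 + 4 = 18
Total frame = payload + overhead = 512 + 18 = 530
Overhead % = 18 / 530 * 100 = 3.3962% -> 3.40% (2 dp)

3.40


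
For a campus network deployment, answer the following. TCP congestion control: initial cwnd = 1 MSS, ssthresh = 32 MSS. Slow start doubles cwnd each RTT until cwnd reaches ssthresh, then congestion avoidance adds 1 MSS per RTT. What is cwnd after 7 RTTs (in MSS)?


RTT 0: cwnd = 1 MSS (initial)
RTT 1: cwnd = 2 MSS (slow start, doubled)
RTT 2: cwnd = 4 MSS (slow start, doubled)
RTT 3: cwnd = 8 MSS (slow start, doubled)
RTT 4: cwnd = 16 MSS (slow start, doubled)
RTT 5: cwnd = 32 MSS (slow start, doubled)
RTT 6: cwnd = 33 MSS (congestion avoidance, +1)
RTT 7: cwnd = 34 MSS (congestion avoidance, +1)

34


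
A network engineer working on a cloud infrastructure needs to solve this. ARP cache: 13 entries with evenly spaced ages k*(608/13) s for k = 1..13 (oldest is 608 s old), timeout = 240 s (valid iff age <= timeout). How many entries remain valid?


Ages are k * 608/13 s for k = 1..13 (spacing = 46.7692 s).
Entry k is valid iff k * 608/13 <= 240 iff k <= 13 * 240 / 608 = 5.1316
n_valid = floor(5.1316) = 5
(n_stale = 13 - 5 = 8)

5


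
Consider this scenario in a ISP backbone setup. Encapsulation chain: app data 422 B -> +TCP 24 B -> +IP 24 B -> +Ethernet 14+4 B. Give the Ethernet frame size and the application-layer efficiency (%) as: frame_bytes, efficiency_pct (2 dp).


TCP segment = 422 + 24 = 446 B
IP packet = 446 + 24 = 470 B
Ethernet frame = 470 + 14 + 4 = 488 B
Efficiency = app / frame = 422 / 488 = 0.864754 = 86.4754% -> 86.48% (2 dp)

488, 86.48


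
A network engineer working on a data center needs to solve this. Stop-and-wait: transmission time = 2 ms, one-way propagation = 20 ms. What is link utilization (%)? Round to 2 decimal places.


Given: Ttrans = 2 ms, Tprop = 20 ms
RTT = 2 * Tprop = 2 * 20 = 40 ms
U = Ttrans / (Ttrans + RTT)
U = 2 / (2 + 40)
U = 2 / 42 = 0.047619
U% = 4.76%

4.76


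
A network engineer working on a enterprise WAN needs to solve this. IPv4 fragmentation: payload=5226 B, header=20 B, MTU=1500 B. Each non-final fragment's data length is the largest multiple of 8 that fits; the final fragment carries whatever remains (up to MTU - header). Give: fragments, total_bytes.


Max data per non-final fragment = floor((MTU - header)/8)*8 = floor((1500 - 20)/8)*8 = floor(1480/8)*8 = 1480 B
Final fragment needs no 8-byte alignment: it can carry up to MTU - header = 1480 B
Non-final fragments needed = ceil((payload - 1480) / 1480) = ceil(3746/1480) = ceil(2.5311) = 3
Number of fragments = 3 + 1 = 4
Fragment sizes (data): 3 * 1480 B + 786 B (last, 786 <= 1480 OK)
Total bytes sent = payload + n_frags * header = 5226 + 4*20 = 5226 + 80 = 5306 B

4, 5306


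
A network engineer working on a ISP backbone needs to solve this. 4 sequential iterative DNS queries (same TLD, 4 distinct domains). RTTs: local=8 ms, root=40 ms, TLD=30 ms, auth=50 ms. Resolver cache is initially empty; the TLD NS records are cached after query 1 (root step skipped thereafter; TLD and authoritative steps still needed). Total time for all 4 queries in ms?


Lookup 1 (cold cache): local + root + TLD + auth = 8 + 40 + 30 + 50 = 128 ms
Lookups 2..4 (TLD NS cached -> skip root; new domain -> still ask TLD and auth): local + TLD + auth = 8 + 30 + 50 = 88 ms each
Remaining 3 lookups: 3 * 88 = 264 ms
Total = 128 + 264 = 392 ms

392


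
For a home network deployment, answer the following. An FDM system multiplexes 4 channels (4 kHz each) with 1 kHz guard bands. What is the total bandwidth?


Given: 4 channels, 4 kHz each, guard = 1 kHz
Channel bandwidth = 4 * 4 = 16 kHz
Guard bands = 3 gaps * 1 kHz = 3 kHz
Total = 16 + 3 = 19 kHz

19


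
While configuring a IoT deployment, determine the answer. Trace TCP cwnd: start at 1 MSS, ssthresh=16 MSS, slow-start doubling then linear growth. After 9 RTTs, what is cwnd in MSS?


RTT 0: cwnd = 1 MSS (initial)
RTT 1: cwnd = 2 MSS (slow start, doubled)
RTT 2: cwnd = 4 MSS (slow start, doubled)
RTT 3: cwnd = 8 MSS (slow start, doubled)
RTT 4: cwnd = 16 MSS (slow start, doubled)
RTT 5: cwnd = 17 MSS (congestion avoidance, +1)
RTT 6: cwnd = 18 MSS (congestion avoidance, +1)
RTT 7: cwnd = 19 MSS (congestion avoidance, +1)
RTT 8: cwnd = 20 MSS (congestion avoidance, +1)
RTT 9: cwnd = 21 MSS (congestion avoidance, +1)

21


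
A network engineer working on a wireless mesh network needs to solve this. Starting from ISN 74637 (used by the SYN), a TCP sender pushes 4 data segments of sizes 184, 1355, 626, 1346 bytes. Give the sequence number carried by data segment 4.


The SYN occupies sequence number ISN = 74637, so the first data byte is ISN + 1 = 74638.
SEQ of data segment i = (ISN + 1) + sum of payload sizes of segments 1..i-1.
Segment 1: SEQ = 74638, payload = 184 bytes
Segment 2: SEQ = 74822, payload = 1355 bytes
Segment 3: SEQ = 76177, payload = 626 bytes
Segment 4: SEQ = 76803, payload = 1346 bytes
SEQ of segment 4 = 74638 + 184 + 1355 + 626 = 76803

76803


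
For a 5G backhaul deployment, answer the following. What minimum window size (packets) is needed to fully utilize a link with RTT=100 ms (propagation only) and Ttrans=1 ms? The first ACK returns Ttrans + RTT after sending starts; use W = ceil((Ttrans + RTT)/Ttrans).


Given: Ttrans = 1 ms, RTT = 100 ms (= 2 * Tprop, Tprop = 50 ms)
Time until first ACK returns = Ttrans + RTT = 1 + 100 = 101 ms
Need W * Ttrans >= Ttrans + RTT  ->  W >= (Ttrans + RTT) / Ttrans
(Ttrans + RTT) / Ttrans = 101 / 1 = 101
W_min = ceil(101) = 101

101


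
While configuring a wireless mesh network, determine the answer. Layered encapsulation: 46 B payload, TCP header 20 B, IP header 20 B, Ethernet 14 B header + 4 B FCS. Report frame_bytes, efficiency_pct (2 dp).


TCP segment = 46 + 20 = 66 B
IP packet = 66 + 20 = 86 B
Ethernet frame = 86 + 14 + 4 = 104 B
Efficiency = app / frame = 46 / 104 = 0.442308 = 44.2308% -> 44.23% (2 dp)

104, 44.23


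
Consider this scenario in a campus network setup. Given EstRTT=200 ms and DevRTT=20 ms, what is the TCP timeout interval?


Given: EstRTT = 200 ms, DevRTT = 20 ms
Timeout = EstRTT + 4 * DevRTT
4 * DevRTT = 4 * 20 = 80
Timeout = 200 + 80 = 280 ms

280


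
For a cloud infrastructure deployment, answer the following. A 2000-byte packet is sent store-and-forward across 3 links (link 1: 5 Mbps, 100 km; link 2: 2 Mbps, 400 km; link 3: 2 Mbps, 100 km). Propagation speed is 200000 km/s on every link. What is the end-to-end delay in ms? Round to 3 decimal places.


Packet = 2000 bytes = 16000 bits. Store-and-forward: sum (t_trans + t_prop) per link.
Link 1: t_trans = 16000/(5*10^6) s = 3.2000 ms; t_prop = 100/200000 s = 0.5000 ms; subtotal = 3.7000 ms
Link 2: t_trans = 16000/(2*10^6) s = 8.0000 ms; t_prop = 400/200000 s = 2.0000 ms; subtotal = 10.0000 ms
Link 3: t_trans = 16000/(2*10^6) s = 8.0000 ms; t_prop = 100/200000 s = 0.5000 ms; subtotal = 8.5000 ms
End-to-end = 3.7000 + 10.0000 + 8.5000 = 22.2000 ms -> 22.200 ms (3 dp)

22.200


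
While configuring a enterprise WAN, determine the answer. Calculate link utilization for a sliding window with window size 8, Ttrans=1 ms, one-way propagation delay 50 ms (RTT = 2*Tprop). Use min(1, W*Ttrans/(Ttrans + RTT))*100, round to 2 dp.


Given: W = 8, Ttrans = 1 ms, RTT = 100 ms (= 2 * Tprop, Tprop = 50 ms)
Cycle time = Ttrans + RTT = 1 + 100 = 101 ms (first packet sent until its ACK returns)
W * Ttrans = 8 * 1 = 8 ms of sending per cycle
W * Ttrans / (Ttrans + RTT) = 8 / 101 = 0.079208
U = min(1, 0.079208) = 0.079208
U% = 7.92%

7.92


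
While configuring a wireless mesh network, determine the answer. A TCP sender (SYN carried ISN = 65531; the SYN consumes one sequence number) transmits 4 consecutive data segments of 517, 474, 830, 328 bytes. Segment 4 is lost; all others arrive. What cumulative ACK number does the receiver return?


SYN uses sequence number 65531; first data byte = ISN + 1 = 65532.
Segment 1: SEQ = 65532, len = 517 B, covers [65532, 66048]
Segment 2: SEQ = 66049, len = 474 B, covers [66049, 66522]
Segment 3: SEQ = 66523, len = 830 B, covers [66523, 67352]
Segment 4: SEQ = 67353, len = 328 B, covers [67353, 67680] [LOST]
In-order data received: bytes [65532, 67352] (segments 1..3).
Segment 4 missing -> gap begins at byte 67353.
Cumulative ACK = next expected in-order byte = 65532 + 517 + 474 + 830 = 67353

67353


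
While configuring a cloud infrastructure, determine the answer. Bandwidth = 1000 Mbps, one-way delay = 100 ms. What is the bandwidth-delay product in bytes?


Given: bandwidth = 1000 Mbps, delay = 100 ms
BDP in bits = 1000 * 10^6 * 100 / 1000
BDP in bits = 100000000
BDP in bytes = 100000000 / 8 = 12500000

12500000


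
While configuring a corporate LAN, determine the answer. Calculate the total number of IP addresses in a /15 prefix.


Given: CIDR prefix /15
Host bits = 32 - 15 = 17
Total addresses = 2^17 = 131072

131072


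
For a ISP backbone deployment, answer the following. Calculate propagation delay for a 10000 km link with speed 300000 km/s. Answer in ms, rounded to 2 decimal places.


Given: distance = 10000 km, speed = 300000 km/s
Delay = distance / speed = 10000 / 300000 seconds
Delay in ms = 10000 * 1000 / 300000
Delay = 33.3333 ms
Rounded to 2 dp = 33.33 ms

33.33


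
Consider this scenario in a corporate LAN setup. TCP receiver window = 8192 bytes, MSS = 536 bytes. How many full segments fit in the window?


Given: RWND = 8192 bytes, MSS = 536 bytes
Full segments = floor(RWND / MSS)
Full segments = floor(8192 / 536)
Full segments = floor(15.2836) = 15

15


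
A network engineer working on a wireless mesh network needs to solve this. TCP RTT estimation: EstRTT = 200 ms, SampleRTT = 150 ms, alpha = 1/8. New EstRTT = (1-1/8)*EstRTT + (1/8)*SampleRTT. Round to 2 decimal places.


Given: EstRTT = 200 ms, SampleRTT = 150 ms, alpha = 1/8
New EstRTT = (1 - alpha) * EstRTT + alpha * SampleRTT
(7/8) * 200 = 175
(1/8) * 150 = 18.75
New EstRTT = 175 + 18.75 = 193.75 ms -> 193.75 ms (2 dp)

193.75


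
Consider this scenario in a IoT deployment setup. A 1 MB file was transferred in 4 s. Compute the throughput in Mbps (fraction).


Given: file = 1 MB, time = 4 s
File in Mb = 1 * 8 = 8 Mb
Throughput = 8 / 4 Mbps
Throughput = 2 Mbps

2


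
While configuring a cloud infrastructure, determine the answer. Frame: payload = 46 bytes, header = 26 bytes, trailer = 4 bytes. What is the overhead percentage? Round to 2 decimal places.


Given: payload = 46 B, header = 26 B, trailer = 4 B
Overhead bytes = header + trailer = 26 + 4 = 30
Total frame = payload + overhead = 46 + 30 = 76
Overhead % = 30 / 76 * 100 = 39.4737% -> 39.47% (2 dp)

39.47


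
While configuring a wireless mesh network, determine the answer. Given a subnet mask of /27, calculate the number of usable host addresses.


Given: subnet mask /27
Host bits = 32 - 27 = 5
Total addresses = 2^5 = 32
Usable hosts = 32 - 2 (network + broadcast) = 30

30


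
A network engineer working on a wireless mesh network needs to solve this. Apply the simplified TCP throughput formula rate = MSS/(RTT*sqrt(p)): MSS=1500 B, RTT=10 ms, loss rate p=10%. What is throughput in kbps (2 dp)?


Given: MSS = 1500 bytes, RTT = 10 ms, loss = 10%
RTT in seconds = 10 / 1000 = 0.01
Loss rate = 10% = 0.1
sqrt(loss) = sqrt(0.1) = 0.316227766017
Throughput (bytes/s) = 1500 / (0.01 * 0.316227766017) = 474341.6490
Throughput (kbps) = 474341.6490 * 8 / 1000 = 3794.733192 -> 3794.73 kbps (2 dp)

3794.73


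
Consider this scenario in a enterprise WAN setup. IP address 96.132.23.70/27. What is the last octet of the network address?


Given: IP = 96.132.23.70, prefix = /27
Subnet mask = 255.255.255.224
Last octet of IP: 70
Last octet of mask: 224
Network last octet = 70 AND 224 = 64

64


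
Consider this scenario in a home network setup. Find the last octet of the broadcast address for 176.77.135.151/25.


Given: IP = 176.77.135.151, prefix = /25
Host bits = 32 - 25 = 7
Network last octet = 151 AND mask = 128
Host part size = 2^7 - 1 = 127
Broadcast last octet = 128 OR 127 = 255

255


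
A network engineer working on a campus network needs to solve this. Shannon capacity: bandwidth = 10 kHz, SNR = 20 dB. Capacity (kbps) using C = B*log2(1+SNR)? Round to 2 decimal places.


Given: B = 10 kHz, SNR = 20 dB
SNR linear = 10^(20/10) = 100
1 + SNR = 101
log2(101) = 6.6582114828
C = 10 * 1000 * 6.6582114828 = 66582.1148 bps
C = 66.582115 kbps -> 66.58 kbps (2 dp)

66.58


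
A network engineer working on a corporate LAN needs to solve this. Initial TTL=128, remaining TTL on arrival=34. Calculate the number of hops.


Given: initial TTL = 128, received TTL = 34
Hops = initial TTL - received TTL
Hops = 128 - 34 = 94

94


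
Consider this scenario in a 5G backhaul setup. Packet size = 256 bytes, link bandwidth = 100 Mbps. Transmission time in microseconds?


Given: packet = 256 bytes, bandwidth = 100 Mbps
Packet in bits = 256 * 8 = 2048 bits
Bandwidth = 100 * 10^6 = 100000000 bps
Time = 2048 / 100000000 seconds
Time in us = 2048 * 10^6 / 100000000 = 20.48

20.48


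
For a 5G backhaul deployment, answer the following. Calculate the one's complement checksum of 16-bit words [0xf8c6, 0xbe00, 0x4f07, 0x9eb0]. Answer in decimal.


Given words: [0xf8c6, 0xbe00, 0x4f07, 0x9eb0]
Step 1: Sum all words
Raw sum = 63686 + 48640 + 20231 + 40624 = 173181
Step 2: Fold carry: (42109 + 2) = 42111
One's complement = ~42111 & 0xFFFF = 23424

23424


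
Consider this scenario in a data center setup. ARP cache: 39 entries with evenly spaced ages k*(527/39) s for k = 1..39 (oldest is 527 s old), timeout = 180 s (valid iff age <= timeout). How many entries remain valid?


Ages are k * 527/39 s for k = 1..39 (spacing = 13.5128 s).
Entry k is valid iff k * 527/39 <= 180 iff k <= 39 * 180 / 527 = 13.3207
n_valid = floor(13.3207) = 13
(n_stale = 39 - 13 = 26)

13


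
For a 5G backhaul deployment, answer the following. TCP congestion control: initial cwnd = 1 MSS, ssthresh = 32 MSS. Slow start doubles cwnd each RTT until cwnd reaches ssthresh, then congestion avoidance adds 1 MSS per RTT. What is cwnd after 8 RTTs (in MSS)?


RTT 0: cwnd = 1 MSS (initial)
RTT 1: cwnd = 2 MSS (slow start, doubled)
RTT 2: cwnd = 4 MSS (slow start, doubled)
RTT 3: cwnd = 8 MSS (slow start, doubled)
RTT 4: cwnd = 16 MSS (slow start, doubled)
RTT 5: cwnd = 32 MSS (slow start, doubled)
RTT 6: cwnd = 33 MSS (congestion avoidance, +1)
RTT 7: cwnd = 34 MSS (congestion avoidance, +1)
RTT 8: cwnd = 35 MSS (congestion avoidance, +1)

35


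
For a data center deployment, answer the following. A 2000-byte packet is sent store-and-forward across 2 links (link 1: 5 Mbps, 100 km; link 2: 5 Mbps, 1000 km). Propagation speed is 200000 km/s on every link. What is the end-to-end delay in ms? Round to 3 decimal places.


Packet = 2000 bytes = 16000 bits. Store-and-forward: sum (t_trans + t_prop) per link.
Link 1: t_trans = 16000/(5*10^6) s = 3.2000 ms; t_prop = 100/200000 s = 0.5000 ms; subtotal = 3.7000 ms
Link 2: t_trans = 16000/(5*10^6) s = 3.2000 ms; t_prop = 1000/200000 s = 5.0000 ms; subtotal = 8.2000 ms
End-to-end = 3.7000 + 8.2000 = 11.9000 ms -> 11.900 ms (3 dp)

11.900


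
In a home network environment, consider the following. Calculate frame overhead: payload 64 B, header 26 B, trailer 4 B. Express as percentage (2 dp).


Given: payload = 64 B, header = 26 B, trailer = 4 B
Overhead bytes = header + trailer = 26 + 4 = 30
Total frame = payload + overhead = 64 + 30 = 94
Overhead % = 30 / 94 * 100 = 31.9149% -> 31.91% (2 dp)

31.91


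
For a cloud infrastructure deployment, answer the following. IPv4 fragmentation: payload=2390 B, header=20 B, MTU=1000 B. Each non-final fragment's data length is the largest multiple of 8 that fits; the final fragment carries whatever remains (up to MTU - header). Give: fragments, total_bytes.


Max data per non-final fragment = floor((MTU - header)/8)*8 = floor((1000 - 20)/8)*8 = floor(980/8)*8 = 976 B
Final fragment needs no 8-byte alignment: it can carry up to MTU - header = 980 B
Non-final fragments needed = ceil((payload - 980) / 976) = ceil(1410/976) = ceil(1.4447) = 2
Number of fragments = 2 + 1 = 3
Fragment sizes (data): 2 * 976 B + 438 B (last, 438 <= 980 OK)
Total bytes sent = payload + n_frags * header = 2390 + 3*20 = 2390 + 60 = 2450 B

3, 2450


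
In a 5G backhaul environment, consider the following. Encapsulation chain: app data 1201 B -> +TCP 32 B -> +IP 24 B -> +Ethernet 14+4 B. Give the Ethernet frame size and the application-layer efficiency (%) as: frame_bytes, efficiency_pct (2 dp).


TCP segment = 1201 + 32 = 1233 B
IP packet = 1233 + 24 = 1257 B
Ethernet frame = 1257 + 14 + 4 = 1275 B
Efficiency = app / frame = 1201 / 1275 = 0.941961 = 94.1961% -> 94.20% (2 dp)

1275, 94.20


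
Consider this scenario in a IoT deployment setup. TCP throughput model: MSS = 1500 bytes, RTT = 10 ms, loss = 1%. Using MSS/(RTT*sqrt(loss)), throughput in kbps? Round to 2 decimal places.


Given: MSS = 1500 bytes, RTT = 10 ms, loss = 1%
RTT in seconds = 10 / 1000 = 0.01
Loss rate = 1% = 0.01
sqrt(loss) = sqrt(0.01) = 0.1
Throughput (bytes/s) = 1500 / (0.01 * 0.1) = 1500000.0000
Throughput (kbps) = 1500000.0000 * 8 / 1000 = 12000.000000 -> 12000.00 kbps (2 dp)

12000.00


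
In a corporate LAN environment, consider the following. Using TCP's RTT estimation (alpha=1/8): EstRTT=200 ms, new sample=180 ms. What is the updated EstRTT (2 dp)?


Given: EstRTT = 200 ms, SampleRTT = 180 ms, alpha = 1/8
New EstRTT = (1 - alpha) * EstRTT + alpha * SampleRTT
(7/8) * 200 = 175
(1/8) * 180 = 22.5
New EstRTT = 175 + 22.5 = 197.5 ms -> 197.50 ms (2 dp)

197.50


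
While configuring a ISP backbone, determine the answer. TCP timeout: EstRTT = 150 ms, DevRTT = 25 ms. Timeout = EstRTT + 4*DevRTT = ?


Given: EstRTT = 150 ms, DevRTT = 25 ms
Timeout = EstRTT + 4 * DevRTT
4 * DevRTT = 4 * 25 = 100
Timeout = 150 + 100 = 250 ms

250


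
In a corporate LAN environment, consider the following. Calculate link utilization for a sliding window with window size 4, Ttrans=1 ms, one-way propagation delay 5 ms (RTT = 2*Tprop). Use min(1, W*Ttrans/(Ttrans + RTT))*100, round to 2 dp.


Given: W = 4, Ttrans = 1 ms, RTT = 10 ms (= 2 * Tprop, Tprop = 5 ms)
Cycle time = Ttrans + RTT = 1 + 10 = 11 ms (first packet sent until its ACK returns)
W * Ttrans = 4 * 1 = 4 ms of sending per cycle
W * Ttrans / (Ttrans + RTT) = 4 / 11 = 0.363636
U = min(1, 0.363636) = 0.363636
U% = 36.36%

36.36


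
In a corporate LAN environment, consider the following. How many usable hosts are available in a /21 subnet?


Given: subnet mask /21
Host bits = 32 - 21 = 11
Total addresses = 2^11 = 2048
Usable hosts = 2048 - 2 (network + broadcast) = 2046

2046


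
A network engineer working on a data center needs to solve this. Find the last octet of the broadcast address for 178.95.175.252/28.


Given: IP = 178.95.175.252, prefix = /28
Host bits = 32 - 28 = 4
Network last octet = 252 AND mask = 240
Host part size = 2^4 - 1 = 15
Broadcast last octet = 240 OR 15 = 255

255


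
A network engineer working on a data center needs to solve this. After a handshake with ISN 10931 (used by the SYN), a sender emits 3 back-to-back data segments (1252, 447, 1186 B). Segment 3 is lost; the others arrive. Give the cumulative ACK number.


SYN uses sequence number 10931; first data byte = ISN + 1 = 10932.
Segment 1: SEQ = 10932, len = 1252 B, covers [10932, 12183]
Segment 2: SEQ = 12184, len = 447 B, covers [12184, 12630]
Segment 3: SEQ = 12631, len = 1186 B, covers [12631, 13816] [LOST]
In-order data received: bytes [10932, 12630] (segments 1..2).
Segment 3 missing -> gap begins at byte 12631.
Cumulative ACK = next expected in-order byte = 10932 + 1252 + 447 = 12631

12631


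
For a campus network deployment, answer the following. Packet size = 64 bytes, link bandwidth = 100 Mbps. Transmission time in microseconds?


Given: packet = 64 bytes, bandwidth = 100 Mbps
Packet in bits = 64 * 8 = 512 bits
Bandwidth = 100 * 10^6 = 100000000 bps
Time = 512 / 100000000 seconds
Time in us = 512 * 10^6 / 100000000 = 5.12

5.12


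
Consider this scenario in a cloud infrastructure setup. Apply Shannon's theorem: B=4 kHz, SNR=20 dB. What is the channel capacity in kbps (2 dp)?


Given: B = 4 kHz, SNR = 20 dB
SNR linear = 10^(20/10) = 100
1 + SNR = 101
log2(101) = 6.6582114828
C = 4 * 1000 * 6.6582114828 = 26632.8459 bps
C = 26.632846 kbps -> 26.63 kbps (2 dp)

26.63


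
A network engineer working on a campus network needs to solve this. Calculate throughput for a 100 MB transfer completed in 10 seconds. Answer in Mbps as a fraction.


Given: file = 100 MB, time = 10 s
File in Mb = 100 * 8 = 800 Mb
Throughput = 800 / 10 Mbps
Throughput = 80 Mbps

80


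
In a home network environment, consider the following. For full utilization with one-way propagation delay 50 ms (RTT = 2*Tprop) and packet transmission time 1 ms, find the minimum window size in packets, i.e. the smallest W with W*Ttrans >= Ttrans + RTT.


Given: Ttrans = 1 ms, RTT = 100 ms (= 2 * Tprop, Tprop = 50 ms)
Time until first ACK returns = Ttrans + RTT = 1 + 100 = 101 ms
Need W * Ttrans >= Ttrans + RTT  ->  W >= (Ttrans + RTT) / Ttrans
(Ttrans + RTT) / Ttrans = 101 / 1 = 101
W_min = ceil(101) = 101

101


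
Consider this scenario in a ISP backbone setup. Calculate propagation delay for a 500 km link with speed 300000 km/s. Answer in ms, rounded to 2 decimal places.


Given: distance = 500 km, speed = 300000 km/s
Delay = distance / speed = 500 / 300000 seconds
Delay in ms = 500 * 1000 / 300000
Delay = 1.6667 ms
Rounded to 2 dp = 1.67 ms

1.67


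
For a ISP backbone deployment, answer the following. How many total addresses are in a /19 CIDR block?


Given: CIDR prefix /19
Host bits = 32 - 19 = 13
Total addresses = 2^13 = 8192

8192


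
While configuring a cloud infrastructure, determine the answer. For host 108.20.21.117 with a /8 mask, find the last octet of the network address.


Given: IP = 108.20.21.117, prefix = /8
Subnet mask = 255.0.0.0
Last octet of IP: 117
Last octet of mask: 0
Network last octet = 117 AND 0 = 0

0


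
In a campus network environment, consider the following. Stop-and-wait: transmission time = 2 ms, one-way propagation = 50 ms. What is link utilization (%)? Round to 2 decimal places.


Given: Ttrans = 2 ms, Tprop = 50 ms
RTT = 2 * Tprop = 2 * 50 = 100 ms
U = Ttrans / (Ttrans + RTT)
U = 2 / (2 + 100)
U = 2 / 102 = 0.019608
U% = 1.96%

1.96


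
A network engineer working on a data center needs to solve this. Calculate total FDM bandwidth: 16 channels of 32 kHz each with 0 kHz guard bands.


Given: 16 channels, 32 kHz each, guard = 0 kHz
Channel bandwidth = 16 * 32 = 512 kHz
Guard bands = 15 gaps * 0 kHz = 0 kHz
Total = 512 + 0 = 512 kHz

512


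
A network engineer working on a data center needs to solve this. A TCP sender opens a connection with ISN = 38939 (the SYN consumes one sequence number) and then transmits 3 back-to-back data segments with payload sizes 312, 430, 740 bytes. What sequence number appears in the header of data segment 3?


The SYN occupies sequence number ISN = 38939, so the first data byte is ISN + 1 = 38940.
SEQ of data segment i = (ISN + 1) + sum of payload sizes of segments 1..i-1.
Segment 1: SEQ = 38940, payload = 312 bytes
Segment 2: SEQ = 39252, payload = 430 bytes
Segment 3: SEQ = 39682, payload = 740 bytes
SEQ of segment 3 = 38940 + 312 + 430 = 39682

39682


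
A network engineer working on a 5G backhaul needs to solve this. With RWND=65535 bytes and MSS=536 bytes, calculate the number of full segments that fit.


Given: RWND = 65535 bytes, MSS = 536 bytes
Full segments = floor(RWND / MSS)
Full segments = floor(65535 / 536)
Full segments = floor(122.2668) = 122

122


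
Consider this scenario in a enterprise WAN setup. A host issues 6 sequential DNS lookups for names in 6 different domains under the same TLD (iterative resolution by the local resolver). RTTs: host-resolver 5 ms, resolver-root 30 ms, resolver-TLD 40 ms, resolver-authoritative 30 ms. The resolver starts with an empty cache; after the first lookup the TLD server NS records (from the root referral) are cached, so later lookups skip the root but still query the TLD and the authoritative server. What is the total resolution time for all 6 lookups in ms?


Lookup 1 (cold cache): local + root + TLD + auth = 5 + 30 + 40 + 30 = 105 ms
Lookups 2..6 (TLD NS cached -> skip root; new domain -> still ask TLD and auth): local + TLD + auth = 5 + 40 + 30 = 75 ms each
Remaining 5 lookups: 5 * 75 = 375 ms
Total = 105 + 375 = 480 ms

480


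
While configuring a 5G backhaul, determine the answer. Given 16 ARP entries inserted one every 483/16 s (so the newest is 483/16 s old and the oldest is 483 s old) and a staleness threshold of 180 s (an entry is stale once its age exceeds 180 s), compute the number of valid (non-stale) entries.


Ages are k * 483/16 s for k = 1..16 (spacing = 30.1875 s).
Entry k is valid iff k * 483/16 <= 180 iff k <= 16 * 180 / 483 = 5.9627
n_valid = floor(5.9627) = 5
(n_stale = 16 - 5 = 11)

5


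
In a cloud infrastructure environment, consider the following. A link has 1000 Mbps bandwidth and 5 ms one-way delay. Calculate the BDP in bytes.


Given: bandwidth = 1000 Mbps, delay = 5 ms
BDP in bits = 1000 * 10^6 * 5 / 1000
BDP in bits = 5000000
BDP in bytes = 5000000 / 8 = 625000

625000


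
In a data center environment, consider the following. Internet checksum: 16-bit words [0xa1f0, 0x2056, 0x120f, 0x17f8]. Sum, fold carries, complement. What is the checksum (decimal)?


Given words: [0xa1f0, 0x2056, 0x120f, 0x17f8]
Step 1: Sum all words
Raw sum = 41456 + 8278 + 4623 + 6136 = 60493
One's complement = ~60493 & 0xFFFF = 5042

5042


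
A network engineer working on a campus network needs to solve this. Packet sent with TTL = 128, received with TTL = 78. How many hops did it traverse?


Given: initial TTL = 128, received TTL = 78
Hops = initial TTL - received TTL
Hops = 128 - 78 = 50

50


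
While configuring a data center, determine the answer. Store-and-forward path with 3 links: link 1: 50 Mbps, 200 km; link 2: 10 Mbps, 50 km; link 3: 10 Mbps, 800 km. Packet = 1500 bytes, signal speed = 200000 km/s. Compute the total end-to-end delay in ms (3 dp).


Packet = 1500 bytes = 12000 bits. Store-and-forward: sum (t_trans + t_prop) per link.
Link 1: t_trans = 12000/(50*10^6) s = 0.2400 ms; t_prop = 200/200000 s = 1.0000 ms; subtotal = 1.2400 ms
Link 2: t_trans = 12000/(10*10^6) s = 1.2000 ms; t_prop = 50/200000 s = 0.2500 ms; subtotal = 1.4500 ms
Link 3: t_trans = 12000/(10*10^6) s = 1.2000 ms; t_prop = 800/200000 s = 4.0000 ms; subtotal = 5.2000 ms
End-to-end = 1.2400 + 1.4500 + 5.2000 = 7.8900 ms -> 7.890 ms (3 dp)

7.890


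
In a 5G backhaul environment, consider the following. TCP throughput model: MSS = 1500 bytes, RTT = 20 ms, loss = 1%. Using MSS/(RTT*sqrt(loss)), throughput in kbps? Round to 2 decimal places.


Given: MSS = 1500 bytes, RTT = 20 ms, loss = 1%
RTT in seconds = 20 / 1000 = 0.02
Loss rate = 1% = 0.01
sqrt(loss) = sqrt(0.01) = 0.1
Throughput (bytes/s) = 1500 / (0.02 * 0.1) = 750000.0000
Throughput (kbps) = 750000.0000 * 8 / 1000 = 6000.000000 -> 6000.00 kbps (2 dp)

6000.00


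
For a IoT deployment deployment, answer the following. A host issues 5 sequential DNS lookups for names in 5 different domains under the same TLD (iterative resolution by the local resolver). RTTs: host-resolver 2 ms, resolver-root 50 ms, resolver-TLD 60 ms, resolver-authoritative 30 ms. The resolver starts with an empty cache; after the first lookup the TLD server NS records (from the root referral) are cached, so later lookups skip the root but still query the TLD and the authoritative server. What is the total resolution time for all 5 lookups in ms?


Lookup 1 (cold cache): local + root + TLD + auth = 2 + 50 + 60 + 30 = 142 ms
Lookups 2..5 (TLD NS cached -> skip root; new domain -> still ask TLD and auth): local + TLD + auth = 2 + 60 + 30 = 92 ms each
Remaining 4 lookups: 4 * 92 = 368 ms
Total = 142 + 368 = 510 ms

510


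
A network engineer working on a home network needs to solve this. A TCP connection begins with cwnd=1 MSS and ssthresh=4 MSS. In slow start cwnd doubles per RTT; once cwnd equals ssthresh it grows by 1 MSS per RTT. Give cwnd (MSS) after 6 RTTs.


RTT 0: cwnd = 1 MSS (initial)
RTT 1: cwnd = 2 MSS (slow start, doubled)
RTT 2: cwnd = 4 MSS (slow start, doubled)
RTT 3: cwnd = 5 MSS (congestion avoidance, +1)
RTT 4: cwnd = 6 MSS (congestion avoidance, +1)
RTT 5: cwnd = 7 MSS (congestion avoidance, +1)
RTT 6: cwnd = 8 MSS (congestion avoidance, +1)

8


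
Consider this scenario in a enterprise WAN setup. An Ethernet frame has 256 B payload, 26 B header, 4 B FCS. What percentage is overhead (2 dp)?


Given: payload = 256 B, header = 26 B, trailer = 4 B
Overhead bytes = header + trailer = 26 + 4 = 30
Total frame = payload + overhead = 256 + 30 = 286
Overhead % = 30 / 286 * 100 = 10.4895% -> 10.49% (2 dp)

10.49


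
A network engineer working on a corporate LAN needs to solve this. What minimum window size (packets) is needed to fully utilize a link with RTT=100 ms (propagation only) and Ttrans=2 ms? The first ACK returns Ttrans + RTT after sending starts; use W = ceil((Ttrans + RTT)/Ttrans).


Given: Ttrans = 2 ms, RTT = 100 ms (= 2 * Tprop, Tprop = 50 ms)
Time until first ACK returns = Ttrans + RTT = 2 + 100 = 102 ms
Need W * Ttrans >= Ttrans + RTT  ->  W >= (Ttrans + RTT) / Ttrans
(Ttrans + RTT) / Ttrans = 102 / 2 = 51
W_min = ceil(51) = 51

51


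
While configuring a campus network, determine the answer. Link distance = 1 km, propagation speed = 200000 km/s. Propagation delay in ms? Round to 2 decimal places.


Given: distance = 1 km, speed = 200000 km/s
Delay = distance / speed = 1 / 200000 seconds
Delay in ms = 1 * 1000 / 200000
Delay = 0.0050 ms
Rounded to 2 dp = 0.01 ms

0.01


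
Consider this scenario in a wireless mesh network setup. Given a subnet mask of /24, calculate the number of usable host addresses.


Given: subnet mask /24
Host bits = 32 - 24 = 8
Total addresses = 2^8 = 256
Usable hosts = 256 - 2 (network + broadcast) = 254

254


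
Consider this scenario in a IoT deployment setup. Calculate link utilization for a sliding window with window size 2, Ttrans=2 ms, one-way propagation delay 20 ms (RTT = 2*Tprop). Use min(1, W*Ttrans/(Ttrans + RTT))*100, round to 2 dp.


Given: W = 2, Ttrans = 2 ms, RTT = 40 ms (= 2 * Tprop, Tprop = 20 ms)
Cycle time = Ttrans + RTT = 2 + 40 = 42 ms (first packet sent until its ACK returns)
W * Ttrans = 2 * 2 = 4 ms of sending per cycle
W * Ttrans / (Ttrans + RTT) = 4 / 42 = 0.095238
U = min(1, 0.095238) = 0.095238
U% = 9.52%

9.52


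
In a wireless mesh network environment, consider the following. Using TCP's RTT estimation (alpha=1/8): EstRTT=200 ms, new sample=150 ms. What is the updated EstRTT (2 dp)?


Given: EstRTT = 200 ms, SampleRTT = 150 ms, alpha = 1/8
New EstRTT = (1 - alpha) * EstRTT + alpha * SampleRTT
(7/8) * 200 = 175
(1/8) * 150 = 18.75
New EstRTT = 175 + 18.75 = 193.75 ms -> 193.75 ms (2 dp)

193.75


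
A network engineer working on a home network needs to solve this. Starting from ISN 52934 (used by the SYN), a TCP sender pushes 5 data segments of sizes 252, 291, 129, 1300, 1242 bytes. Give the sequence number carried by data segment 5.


The SYN occupies sequence number ISN = 52934, so the first data byte is ISN + 1 = 52935.
SEQ of data segment i = (ISN + 1) + sum of payload sizes of segments 1..i-1.
Segment 1: SEQ = 52935, payload = 252 bytes
Segment 2: SEQ = 53187, payload = 291 bytes
Segment 3: SEQ = 53478, payload = 129 bytes
Segment 4: SEQ = 53607, payload = 1300 bytes
Segment 5: SEQ = 54907, payload = 1242 bytes
SEQ of segment 5 = 52935 + 252 + 291 + 129 + 1300 = 54907

54907


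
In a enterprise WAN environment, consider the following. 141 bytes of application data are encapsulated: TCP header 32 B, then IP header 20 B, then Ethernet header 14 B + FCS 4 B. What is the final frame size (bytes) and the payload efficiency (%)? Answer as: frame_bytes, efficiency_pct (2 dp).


TCP segment = 141 + 32 = 173 B
IP packet = 173 + 20 = 193 B
Ethernet frame = 193 + 14 + 4 = 211 B
Efficiency = app / frame = 141 / 211 = 0.668246 = 66.8246% -> 66.82% (2 dp)

211, 66.82


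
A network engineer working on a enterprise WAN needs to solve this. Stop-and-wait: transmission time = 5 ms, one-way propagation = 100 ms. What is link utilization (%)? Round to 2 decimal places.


Given: Ttrans = 5 ms, Tprop = 100 ms
RTT = 2 * Tprop = 2 * 100 = 200 ms
U = Ttrans / (Ttrans + RTT)
U = 5 / (5 + 200)
U = 5 / 205 = 0.02439
U% = 2.44%

2.44
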